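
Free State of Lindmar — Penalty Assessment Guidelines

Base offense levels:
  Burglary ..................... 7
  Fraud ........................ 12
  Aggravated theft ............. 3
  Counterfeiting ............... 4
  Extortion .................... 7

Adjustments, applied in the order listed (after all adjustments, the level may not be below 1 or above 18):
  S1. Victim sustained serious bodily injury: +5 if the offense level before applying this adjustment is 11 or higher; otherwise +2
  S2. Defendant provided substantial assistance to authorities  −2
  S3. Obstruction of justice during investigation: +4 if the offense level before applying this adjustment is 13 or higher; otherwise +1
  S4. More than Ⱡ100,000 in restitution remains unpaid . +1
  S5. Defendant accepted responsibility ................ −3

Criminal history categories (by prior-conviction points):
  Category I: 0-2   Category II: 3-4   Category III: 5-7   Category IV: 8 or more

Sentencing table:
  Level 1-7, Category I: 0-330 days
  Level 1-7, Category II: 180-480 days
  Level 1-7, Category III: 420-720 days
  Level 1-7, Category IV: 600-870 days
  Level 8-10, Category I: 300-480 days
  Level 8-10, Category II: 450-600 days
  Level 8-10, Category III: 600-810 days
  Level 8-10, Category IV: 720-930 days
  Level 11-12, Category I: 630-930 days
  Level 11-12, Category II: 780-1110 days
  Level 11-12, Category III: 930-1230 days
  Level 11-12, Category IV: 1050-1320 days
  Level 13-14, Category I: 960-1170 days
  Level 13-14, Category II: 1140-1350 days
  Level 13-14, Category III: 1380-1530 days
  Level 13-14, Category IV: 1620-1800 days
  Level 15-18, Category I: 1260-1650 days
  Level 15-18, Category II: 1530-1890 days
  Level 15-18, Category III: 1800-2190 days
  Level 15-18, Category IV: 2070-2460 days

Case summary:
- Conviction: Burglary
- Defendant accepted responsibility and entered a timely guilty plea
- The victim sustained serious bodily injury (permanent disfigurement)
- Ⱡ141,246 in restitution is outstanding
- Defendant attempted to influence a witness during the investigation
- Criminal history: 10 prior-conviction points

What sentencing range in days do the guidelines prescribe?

720-930 days

Base offense level for burglary: 7.
S1 applies (level before this adjustment is 7 < 11, so +2): 7 + 2 = 9.
S3 applies (level before this adjustment is 9 < 13, so +1): 9 + 1 = 10.
S4 applies: 10 + 1 = 11.
S5 applies: 11 − 3 = 8.
Final offense level: 8.
Criminal history: 10 prior points → Category IV (8+).
Level 8 falls in the 8-10 band.
Grid: Level 8-10 × Category IV = 720-930 days.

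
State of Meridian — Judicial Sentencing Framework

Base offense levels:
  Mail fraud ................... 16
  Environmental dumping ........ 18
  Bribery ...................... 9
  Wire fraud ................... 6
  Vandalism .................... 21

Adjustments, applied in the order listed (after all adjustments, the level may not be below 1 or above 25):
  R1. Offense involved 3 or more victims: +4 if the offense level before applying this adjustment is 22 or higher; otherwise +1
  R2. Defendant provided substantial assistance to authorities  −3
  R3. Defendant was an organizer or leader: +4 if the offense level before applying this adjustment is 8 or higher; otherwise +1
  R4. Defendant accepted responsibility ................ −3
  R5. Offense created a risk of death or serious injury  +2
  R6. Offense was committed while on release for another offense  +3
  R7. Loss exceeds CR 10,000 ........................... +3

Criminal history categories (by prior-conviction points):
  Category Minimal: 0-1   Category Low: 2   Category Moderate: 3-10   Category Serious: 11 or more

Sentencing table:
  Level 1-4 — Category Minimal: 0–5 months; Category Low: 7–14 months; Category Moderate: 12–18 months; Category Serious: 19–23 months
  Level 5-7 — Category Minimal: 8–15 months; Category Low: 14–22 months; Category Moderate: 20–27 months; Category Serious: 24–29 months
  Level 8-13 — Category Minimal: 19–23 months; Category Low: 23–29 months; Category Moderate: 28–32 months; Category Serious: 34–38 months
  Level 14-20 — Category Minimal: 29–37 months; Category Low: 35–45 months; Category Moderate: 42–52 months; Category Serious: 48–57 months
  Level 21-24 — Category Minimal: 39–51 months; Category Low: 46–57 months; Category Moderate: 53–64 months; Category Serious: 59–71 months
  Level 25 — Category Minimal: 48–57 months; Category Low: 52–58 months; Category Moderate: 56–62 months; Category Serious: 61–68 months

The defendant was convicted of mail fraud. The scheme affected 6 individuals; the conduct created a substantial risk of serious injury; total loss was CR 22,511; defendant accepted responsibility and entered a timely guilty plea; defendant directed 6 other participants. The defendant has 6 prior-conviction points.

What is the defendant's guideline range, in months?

Base offense level for mail fraud: 16.
R1 applies (level before this adjustment is 16 < 22, so +1): 16 + 1 = 17.
R3 applies (level before this adjustment is 17 ≥ 8, so +4): 17 + 4 = 21.
R4 applies: 21 − 3 = 18.
R5 applies: 18 + 2 = 20.
R6 does not apply.
R7 applies: 20 + 3 = 23.
Final offense level: 23.
Criminal history: 6 prior points → Category Moderate (3-10).
Level 23 falls in the 21-24 band.
Grid: Level 21-24 × Category Moderate = 53-64 months.

53-64 months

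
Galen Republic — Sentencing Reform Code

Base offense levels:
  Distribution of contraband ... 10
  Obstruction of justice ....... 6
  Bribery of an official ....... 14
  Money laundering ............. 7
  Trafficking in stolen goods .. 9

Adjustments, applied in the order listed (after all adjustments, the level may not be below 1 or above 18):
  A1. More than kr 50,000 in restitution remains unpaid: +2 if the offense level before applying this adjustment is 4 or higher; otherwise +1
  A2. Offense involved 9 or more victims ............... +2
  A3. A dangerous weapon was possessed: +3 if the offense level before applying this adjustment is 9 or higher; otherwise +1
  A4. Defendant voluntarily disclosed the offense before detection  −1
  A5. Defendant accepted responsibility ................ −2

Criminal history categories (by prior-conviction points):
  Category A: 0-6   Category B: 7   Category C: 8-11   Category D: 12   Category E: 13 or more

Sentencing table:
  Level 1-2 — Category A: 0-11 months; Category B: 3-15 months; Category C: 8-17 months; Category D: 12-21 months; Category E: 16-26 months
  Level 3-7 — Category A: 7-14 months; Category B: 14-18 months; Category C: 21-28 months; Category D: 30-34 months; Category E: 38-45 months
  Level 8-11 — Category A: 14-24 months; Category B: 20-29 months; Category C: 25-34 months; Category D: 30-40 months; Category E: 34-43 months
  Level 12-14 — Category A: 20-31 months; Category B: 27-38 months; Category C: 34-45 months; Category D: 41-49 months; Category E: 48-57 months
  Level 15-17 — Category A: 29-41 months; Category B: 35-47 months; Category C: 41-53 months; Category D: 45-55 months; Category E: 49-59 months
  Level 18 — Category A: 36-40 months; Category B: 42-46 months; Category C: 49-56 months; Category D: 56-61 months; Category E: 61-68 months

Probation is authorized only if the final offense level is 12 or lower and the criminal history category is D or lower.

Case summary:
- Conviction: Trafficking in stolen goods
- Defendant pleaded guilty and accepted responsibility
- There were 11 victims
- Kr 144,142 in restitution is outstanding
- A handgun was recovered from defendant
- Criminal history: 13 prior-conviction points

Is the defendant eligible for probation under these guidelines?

Base offense level for trafficking in stolen goods: 9.
A1 applies (level before this adjustment is 9 ≥ 4, so +2): 9 + 2 = 11.
A2 applies: 11 + 2 = 13.
A3 applies (level before this adjustment is 13 ≥ 9, so +3): 13 + 3 = 16.
A5 applies: 16 − 2 = 14.
Final offense level: 14.
Criminal history: 13 prior points → Category E (13+).
Level 14 falls in the 12-14 band.
Grid: Level 12-14 × Category E = 48-57 months.
Probation check: level 14 > 12 and category E > D → not eligible.

No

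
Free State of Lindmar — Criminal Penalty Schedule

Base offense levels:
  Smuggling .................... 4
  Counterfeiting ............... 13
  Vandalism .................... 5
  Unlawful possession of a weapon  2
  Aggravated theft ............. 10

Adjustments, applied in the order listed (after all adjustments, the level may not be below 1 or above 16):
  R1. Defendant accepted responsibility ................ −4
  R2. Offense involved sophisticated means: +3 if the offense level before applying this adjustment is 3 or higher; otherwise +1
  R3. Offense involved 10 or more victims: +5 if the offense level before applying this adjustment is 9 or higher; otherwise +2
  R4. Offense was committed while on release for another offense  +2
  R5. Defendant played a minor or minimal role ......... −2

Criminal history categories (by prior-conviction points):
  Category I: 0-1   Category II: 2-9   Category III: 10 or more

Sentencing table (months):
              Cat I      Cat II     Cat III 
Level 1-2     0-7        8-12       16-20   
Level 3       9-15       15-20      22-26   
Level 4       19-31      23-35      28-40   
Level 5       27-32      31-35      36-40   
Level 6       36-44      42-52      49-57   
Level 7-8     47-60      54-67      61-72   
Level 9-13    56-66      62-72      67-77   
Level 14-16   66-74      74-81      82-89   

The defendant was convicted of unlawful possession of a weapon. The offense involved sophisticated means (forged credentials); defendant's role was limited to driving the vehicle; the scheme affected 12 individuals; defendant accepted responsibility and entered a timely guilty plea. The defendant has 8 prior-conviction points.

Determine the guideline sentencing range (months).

8-12 months

Base offense level for unlawful possession of a weapon: 2.
R1 applies: 2 − 4 = -2.
R2 applies (level before this adjustment is -2 < 3, so +1): -2 + 1 = -1.
R3 applies (level before this adjustment is -1 < 9, so +2): -1 + 2 = 1.
R5 applies: 1 − 2 = -1.
Level -1 is below the minimum of 1; floored at 1.
Final offense level: 1.
Criminal history: 8 prior points → Category II (2-9).
Level 1 falls in the 1-2 band.
Grid: Level 1-2 × Category II = 8-12 months.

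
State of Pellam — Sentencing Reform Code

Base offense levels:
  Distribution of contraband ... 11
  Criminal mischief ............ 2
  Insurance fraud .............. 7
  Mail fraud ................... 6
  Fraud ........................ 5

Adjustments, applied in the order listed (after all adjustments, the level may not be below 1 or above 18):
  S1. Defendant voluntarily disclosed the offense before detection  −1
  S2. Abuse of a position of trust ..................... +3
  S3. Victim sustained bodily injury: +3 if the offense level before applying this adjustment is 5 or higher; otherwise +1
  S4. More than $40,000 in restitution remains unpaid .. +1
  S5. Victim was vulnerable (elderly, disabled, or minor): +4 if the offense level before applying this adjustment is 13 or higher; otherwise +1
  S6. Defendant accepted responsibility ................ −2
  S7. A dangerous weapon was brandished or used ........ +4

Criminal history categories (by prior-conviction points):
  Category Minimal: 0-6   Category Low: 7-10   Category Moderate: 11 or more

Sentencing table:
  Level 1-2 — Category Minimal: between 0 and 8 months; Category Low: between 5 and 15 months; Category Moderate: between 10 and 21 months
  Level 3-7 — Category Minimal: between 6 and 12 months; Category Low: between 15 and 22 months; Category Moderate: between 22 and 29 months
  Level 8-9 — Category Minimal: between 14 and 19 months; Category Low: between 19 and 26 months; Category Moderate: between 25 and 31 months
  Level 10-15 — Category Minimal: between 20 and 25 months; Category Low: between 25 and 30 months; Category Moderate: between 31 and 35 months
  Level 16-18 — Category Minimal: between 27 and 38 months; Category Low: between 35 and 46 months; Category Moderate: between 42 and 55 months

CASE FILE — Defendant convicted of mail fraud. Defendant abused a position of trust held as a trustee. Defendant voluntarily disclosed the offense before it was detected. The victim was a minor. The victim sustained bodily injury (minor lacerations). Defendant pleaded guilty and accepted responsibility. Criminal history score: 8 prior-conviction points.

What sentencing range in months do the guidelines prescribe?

25-30 months

Base offense level for mail fraud: 6.
S1 applies: 6 − 1 = 5.
S2 applies: 5 + 3 = 8.
S3 applies (level before this adjustment is 8 ≥ 5, so +3): 8 + 3 = 11.
S5 applies (level before this adjustment is 11 < 13, so +1): 11 + 1 = 12.
S6 applies: 12 − 2 = 10.
Final offense level: 10.
Criminal history: 8 prior points → Category Low (7-10).
Level 10 falls in the 10-15 band.
Grid: Level 10-15 × Category Low = 25-30 months.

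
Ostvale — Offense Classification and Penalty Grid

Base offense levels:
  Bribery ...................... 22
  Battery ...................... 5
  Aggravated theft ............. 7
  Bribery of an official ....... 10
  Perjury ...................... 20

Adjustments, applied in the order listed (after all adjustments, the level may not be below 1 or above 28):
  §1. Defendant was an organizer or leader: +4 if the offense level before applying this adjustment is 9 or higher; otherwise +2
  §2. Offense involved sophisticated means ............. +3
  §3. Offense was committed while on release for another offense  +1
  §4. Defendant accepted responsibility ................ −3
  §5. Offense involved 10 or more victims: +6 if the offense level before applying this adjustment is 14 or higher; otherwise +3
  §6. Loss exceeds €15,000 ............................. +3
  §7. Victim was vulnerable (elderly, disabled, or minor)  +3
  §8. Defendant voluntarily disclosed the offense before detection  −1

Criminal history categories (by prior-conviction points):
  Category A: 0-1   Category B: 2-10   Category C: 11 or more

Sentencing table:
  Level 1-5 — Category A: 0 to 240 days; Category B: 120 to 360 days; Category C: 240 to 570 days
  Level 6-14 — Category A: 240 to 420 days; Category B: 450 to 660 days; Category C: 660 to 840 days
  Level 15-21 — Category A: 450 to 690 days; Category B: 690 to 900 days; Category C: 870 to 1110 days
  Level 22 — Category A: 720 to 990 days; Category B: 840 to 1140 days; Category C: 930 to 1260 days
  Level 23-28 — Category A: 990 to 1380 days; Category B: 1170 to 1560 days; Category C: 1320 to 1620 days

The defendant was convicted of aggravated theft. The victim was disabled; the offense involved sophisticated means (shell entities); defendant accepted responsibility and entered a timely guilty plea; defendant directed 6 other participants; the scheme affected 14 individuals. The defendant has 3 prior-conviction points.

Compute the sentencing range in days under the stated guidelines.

Base offense level for aggravated theft: 7.
§1 applies (level before this adjustment is 7 < 9, so +2): 7 + 2 = 9.
§2 applies: 9 + 3 = 12.
§4 applies: 12 − 3 = 9.
§5 applies (level before this adjustment is 9 < 14, so +3): 9 + 3 = 12.
§6 does not apply.
§7 applies: 12 + 3 = 15.
§8 does not apply.
Final offense level: 15.
Criminal history: 3 prior points → Category B (2-10).
Level 15 falls in the 15-21 band.
Grid: Level 15-21 × Category B = 690-900 days.

690-900 days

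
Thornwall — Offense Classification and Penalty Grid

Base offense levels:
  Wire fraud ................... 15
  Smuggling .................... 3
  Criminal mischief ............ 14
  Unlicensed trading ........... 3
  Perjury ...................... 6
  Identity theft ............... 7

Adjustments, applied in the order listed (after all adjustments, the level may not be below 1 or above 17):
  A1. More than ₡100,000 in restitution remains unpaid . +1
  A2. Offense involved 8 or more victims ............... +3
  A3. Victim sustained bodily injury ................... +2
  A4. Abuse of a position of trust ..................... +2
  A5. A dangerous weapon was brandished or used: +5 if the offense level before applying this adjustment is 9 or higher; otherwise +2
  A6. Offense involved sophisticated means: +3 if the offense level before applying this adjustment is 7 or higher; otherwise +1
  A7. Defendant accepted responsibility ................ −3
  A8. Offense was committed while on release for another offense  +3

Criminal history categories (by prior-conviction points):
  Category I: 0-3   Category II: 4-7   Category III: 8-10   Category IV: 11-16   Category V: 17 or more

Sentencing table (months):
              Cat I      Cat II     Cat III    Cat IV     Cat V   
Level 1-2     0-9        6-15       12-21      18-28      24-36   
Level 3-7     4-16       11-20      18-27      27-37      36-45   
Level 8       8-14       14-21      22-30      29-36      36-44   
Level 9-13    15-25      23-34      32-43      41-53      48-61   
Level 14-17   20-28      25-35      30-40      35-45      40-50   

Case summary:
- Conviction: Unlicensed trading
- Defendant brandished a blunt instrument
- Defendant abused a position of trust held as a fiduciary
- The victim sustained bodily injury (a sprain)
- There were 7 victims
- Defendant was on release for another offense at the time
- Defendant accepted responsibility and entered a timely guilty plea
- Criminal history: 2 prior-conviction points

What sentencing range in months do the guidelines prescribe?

Base offense level for unlicensed trading: 3.
A3 applies: 3 + 2 = 5.
A4 applies: 5 + 2 = 7.
A5 applies (level before this adjustment is 7 < 9, so +2): 7 + 2 = 9.
A7 applies: 9 − 3 = 6.
A8 applies: 6 + 3 = 9.
Final offense level: 9.
Criminal history: 2 prior points → Category I (0-3).
Level 9 falls in the 9-13 band.
Grid: Level 9-13 × Category I = 15-25 months.

15-25 months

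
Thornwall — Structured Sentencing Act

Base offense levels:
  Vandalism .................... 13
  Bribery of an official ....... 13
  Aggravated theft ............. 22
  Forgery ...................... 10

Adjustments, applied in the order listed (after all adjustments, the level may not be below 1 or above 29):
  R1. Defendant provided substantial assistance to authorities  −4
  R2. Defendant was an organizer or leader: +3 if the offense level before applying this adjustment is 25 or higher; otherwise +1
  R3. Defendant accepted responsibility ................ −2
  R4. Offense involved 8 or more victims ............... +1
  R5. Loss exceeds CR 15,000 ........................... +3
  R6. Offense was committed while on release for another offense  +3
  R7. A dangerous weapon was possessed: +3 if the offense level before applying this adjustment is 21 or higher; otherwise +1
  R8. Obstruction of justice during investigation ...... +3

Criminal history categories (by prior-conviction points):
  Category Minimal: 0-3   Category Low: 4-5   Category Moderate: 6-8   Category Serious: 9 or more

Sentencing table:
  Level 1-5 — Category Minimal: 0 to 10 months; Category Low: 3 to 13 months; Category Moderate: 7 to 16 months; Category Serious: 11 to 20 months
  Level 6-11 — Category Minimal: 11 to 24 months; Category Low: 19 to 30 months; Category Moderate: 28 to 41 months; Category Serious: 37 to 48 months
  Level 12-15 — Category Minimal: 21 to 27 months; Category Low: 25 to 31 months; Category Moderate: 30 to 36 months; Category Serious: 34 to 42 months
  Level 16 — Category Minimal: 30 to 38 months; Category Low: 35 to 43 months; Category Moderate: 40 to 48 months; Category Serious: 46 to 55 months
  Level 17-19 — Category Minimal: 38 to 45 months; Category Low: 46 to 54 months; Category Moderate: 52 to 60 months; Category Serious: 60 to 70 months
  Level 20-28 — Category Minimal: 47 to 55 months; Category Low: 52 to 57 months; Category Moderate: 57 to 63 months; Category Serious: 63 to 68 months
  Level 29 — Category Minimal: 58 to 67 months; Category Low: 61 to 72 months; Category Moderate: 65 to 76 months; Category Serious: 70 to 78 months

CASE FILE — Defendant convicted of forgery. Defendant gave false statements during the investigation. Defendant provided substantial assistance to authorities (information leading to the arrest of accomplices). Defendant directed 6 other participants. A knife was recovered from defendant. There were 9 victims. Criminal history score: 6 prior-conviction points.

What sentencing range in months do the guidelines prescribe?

Base offense level for forgery: 10.
R1 applies: 10 − 4 = 6.
R2 applies (level before this adjustment is 6 < 25, so +1): 6 + 1 = 7.
R3 does not apply.
R4 applies: 7 + 1 = 8.
R6 does not apply.
R7 applies (level before this adjustment is 8 < 21, so +1): 8 + 1 = 9.
R8 applies: 9 + 3 = 12.
Final offense level: 12.
Criminal history: 6 prior points → Category Moderate (6-8).
Level 12 falls in the 12-15 band.
Grid: Level 12-15 × Category Moderate = 30-36 months.

30-36 months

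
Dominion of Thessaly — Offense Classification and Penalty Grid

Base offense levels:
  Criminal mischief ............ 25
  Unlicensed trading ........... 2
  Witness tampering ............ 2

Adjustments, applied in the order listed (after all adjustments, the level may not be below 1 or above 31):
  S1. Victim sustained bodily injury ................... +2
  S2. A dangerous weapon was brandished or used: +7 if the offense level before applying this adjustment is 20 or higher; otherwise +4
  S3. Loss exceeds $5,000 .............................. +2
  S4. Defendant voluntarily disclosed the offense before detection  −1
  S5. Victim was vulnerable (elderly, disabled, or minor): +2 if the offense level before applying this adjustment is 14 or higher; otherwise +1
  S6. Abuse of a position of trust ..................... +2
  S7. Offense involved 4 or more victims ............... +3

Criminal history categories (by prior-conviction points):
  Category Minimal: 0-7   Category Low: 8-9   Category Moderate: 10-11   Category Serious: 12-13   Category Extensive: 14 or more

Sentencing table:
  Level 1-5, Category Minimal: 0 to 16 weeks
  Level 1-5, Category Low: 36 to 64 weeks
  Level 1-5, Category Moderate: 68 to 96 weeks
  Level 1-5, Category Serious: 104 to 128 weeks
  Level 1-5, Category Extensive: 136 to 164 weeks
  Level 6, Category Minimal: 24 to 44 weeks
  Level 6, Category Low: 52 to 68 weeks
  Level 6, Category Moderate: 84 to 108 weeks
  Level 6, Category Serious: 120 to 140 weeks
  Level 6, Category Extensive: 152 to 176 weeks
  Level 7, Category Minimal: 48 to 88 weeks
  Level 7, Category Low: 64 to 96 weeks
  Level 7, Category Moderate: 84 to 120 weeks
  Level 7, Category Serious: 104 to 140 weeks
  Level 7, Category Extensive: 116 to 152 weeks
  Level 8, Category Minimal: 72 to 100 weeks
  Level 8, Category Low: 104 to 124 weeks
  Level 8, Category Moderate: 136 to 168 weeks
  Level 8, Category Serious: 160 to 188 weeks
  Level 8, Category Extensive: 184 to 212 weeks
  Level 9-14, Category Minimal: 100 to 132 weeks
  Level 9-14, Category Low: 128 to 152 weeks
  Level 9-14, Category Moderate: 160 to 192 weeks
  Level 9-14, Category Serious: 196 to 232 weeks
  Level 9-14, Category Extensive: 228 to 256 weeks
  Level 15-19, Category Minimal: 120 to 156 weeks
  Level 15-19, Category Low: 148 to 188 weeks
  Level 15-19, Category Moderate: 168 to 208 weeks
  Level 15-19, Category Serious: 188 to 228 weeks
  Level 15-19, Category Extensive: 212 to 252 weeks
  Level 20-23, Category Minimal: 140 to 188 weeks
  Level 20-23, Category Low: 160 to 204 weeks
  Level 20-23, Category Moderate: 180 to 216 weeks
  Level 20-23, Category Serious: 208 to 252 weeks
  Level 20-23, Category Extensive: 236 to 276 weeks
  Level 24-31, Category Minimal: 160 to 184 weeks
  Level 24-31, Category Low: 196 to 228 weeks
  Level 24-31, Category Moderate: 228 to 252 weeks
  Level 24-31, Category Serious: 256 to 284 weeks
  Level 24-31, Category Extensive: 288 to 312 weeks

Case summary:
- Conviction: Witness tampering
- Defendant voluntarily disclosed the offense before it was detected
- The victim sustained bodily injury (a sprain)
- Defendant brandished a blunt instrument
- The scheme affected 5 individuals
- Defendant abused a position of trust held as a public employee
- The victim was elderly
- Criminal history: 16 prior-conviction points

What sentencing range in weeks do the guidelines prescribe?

228-256 weeks

Base offense level for witness tampering: 2.
S1 applies: 2 + 2 = 4.
S2 applies (level before this adjustment is 4 < 20, so +4): 4 + 4 = 8.
S3 does not apply.
S4 applies: 8 − 1 = 7.
S5 applies (level before this adjustment is 7 < 14, so +1): 7 + 1 = 8.
S6 applies: 8 + 2 = 10.
S7 applies: 10 + 3 = 13.
Final offense level: 13.
Criminal history: 16 prior points → Category Extensive (14+).
Level 13 falls in the 9-14 band.
Grid: Level 9-14 × Category Extensive = 228-256 weeks.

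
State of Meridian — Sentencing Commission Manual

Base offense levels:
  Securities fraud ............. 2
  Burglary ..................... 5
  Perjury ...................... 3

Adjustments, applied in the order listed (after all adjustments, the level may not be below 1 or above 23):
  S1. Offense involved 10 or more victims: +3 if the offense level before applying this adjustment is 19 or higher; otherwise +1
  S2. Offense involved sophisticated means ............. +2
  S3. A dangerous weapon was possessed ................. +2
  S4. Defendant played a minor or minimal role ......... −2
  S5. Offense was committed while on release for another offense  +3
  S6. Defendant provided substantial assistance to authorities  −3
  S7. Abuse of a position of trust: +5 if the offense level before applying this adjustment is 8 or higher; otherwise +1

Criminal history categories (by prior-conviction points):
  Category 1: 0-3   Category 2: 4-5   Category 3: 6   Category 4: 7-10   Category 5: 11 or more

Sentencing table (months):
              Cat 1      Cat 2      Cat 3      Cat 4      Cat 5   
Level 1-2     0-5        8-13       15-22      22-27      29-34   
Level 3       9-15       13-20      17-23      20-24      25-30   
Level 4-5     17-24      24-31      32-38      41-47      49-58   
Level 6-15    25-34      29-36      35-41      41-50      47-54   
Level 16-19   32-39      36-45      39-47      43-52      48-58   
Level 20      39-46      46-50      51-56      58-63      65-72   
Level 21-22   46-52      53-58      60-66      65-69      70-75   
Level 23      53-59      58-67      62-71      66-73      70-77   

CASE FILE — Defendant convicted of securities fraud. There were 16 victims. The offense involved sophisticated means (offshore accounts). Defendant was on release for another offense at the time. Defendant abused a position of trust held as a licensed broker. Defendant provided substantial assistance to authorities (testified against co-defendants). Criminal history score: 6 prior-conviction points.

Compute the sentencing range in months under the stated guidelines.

35-41 months

Base offense level for securities fraud: 2.
S1 applies (level before this adjustment is 2 < 19, so +1): 2 + 1 = 3.
S2 applies: 3 + 2 = 5.
S5 applies: 5 + 3 = 8.
S6 applies: 8 − 3 = 5.
S7 applies (level before this adjustment is 5 < 8, so +1): 5 + 1 = 6.
Final offense level: 6.
Criminal history: 6 prior points → Category 3 (6).
Level 6 falls in the 6-15 band.
Grid: Level 6-15 × Category 3 = 35-41 months.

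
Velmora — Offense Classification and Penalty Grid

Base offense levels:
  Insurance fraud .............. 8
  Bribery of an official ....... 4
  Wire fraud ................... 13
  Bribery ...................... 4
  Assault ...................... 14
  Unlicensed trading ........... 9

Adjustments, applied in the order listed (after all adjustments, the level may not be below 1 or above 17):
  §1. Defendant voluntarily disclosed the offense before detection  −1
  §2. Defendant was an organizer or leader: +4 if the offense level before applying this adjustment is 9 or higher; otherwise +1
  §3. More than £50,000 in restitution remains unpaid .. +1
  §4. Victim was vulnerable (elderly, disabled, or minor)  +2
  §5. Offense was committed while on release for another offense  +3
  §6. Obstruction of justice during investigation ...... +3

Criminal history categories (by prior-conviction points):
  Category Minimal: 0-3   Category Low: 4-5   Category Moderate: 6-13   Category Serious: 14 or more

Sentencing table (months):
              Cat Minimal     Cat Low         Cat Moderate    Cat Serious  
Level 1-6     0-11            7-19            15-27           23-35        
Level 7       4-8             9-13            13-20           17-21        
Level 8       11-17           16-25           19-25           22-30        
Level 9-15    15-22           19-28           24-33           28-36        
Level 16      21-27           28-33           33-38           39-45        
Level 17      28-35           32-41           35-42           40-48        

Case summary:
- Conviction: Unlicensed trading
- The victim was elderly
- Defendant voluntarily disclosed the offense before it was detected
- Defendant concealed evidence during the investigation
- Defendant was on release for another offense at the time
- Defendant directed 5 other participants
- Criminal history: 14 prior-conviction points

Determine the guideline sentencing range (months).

Base offense level for unlicensed trading: 9.
§1 applies: 9 − 1 = 8.
§2 applies (level before this adjustment is 8 < 9, so +1): 8 + 1 = 9.
§3 does not apply.
§4 applies: 9 + 2 = 11.
§5 applies: 11 + 3 = 14.
§6 applies: 14 + 3 = 17.
Final offense level: 17.
Criminal history: 14 prior points → Category Serious (14+).
Level 17 falls in the 17 band.
Grid: Level 17 × Category Serious = 40-48 months.

40-48 months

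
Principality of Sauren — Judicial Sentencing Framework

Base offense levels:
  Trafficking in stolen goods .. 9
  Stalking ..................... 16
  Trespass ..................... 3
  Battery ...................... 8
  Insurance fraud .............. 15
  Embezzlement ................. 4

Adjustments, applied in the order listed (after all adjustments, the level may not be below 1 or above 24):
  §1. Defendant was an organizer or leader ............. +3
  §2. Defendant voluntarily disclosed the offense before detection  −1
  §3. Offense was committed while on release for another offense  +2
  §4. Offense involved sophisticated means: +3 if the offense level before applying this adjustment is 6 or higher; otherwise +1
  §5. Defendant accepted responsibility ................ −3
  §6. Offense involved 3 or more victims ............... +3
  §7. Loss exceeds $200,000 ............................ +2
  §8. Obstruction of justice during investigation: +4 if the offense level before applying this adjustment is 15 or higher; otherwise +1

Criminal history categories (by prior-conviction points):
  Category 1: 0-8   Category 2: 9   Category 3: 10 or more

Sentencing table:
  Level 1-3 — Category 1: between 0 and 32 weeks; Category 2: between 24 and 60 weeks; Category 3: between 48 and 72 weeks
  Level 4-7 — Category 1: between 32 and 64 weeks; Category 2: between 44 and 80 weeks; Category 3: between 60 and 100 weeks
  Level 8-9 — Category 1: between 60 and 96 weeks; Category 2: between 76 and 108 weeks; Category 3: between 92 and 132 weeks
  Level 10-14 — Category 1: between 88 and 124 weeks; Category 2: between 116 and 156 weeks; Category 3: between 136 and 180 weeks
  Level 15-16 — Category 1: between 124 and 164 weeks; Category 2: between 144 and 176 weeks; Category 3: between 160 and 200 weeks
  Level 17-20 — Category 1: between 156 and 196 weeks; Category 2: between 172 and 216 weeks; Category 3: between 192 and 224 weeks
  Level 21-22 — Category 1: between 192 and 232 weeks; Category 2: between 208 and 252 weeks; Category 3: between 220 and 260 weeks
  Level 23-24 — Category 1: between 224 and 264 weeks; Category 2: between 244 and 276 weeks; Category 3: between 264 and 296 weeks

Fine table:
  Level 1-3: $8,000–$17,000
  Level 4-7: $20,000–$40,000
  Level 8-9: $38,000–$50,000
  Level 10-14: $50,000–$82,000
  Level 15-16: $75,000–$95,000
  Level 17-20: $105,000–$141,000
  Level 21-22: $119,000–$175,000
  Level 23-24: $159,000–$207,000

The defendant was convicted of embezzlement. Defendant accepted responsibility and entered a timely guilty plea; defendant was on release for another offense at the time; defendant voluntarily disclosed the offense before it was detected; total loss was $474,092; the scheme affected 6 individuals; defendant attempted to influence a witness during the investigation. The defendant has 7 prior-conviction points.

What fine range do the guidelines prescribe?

Base offense level for embezzlement: 4.
§2 applies: 4 − 1 = 3.
§3 applies: 3 + 2 = 5.
§5 applies: 5 − 3 = 2.
§6 applies: 2 + 3 = 5.
§7 applies: 5 + 2 = 7.
§8 applies (level before this adjustment is 7 < 15, so +1): 7 + 1 = 8.
Final offense level: 8.
Level 8 falls in the 8-9 band.
Fine table: Level 8-9 → $38,000–$50,000.

$38,000–$50,000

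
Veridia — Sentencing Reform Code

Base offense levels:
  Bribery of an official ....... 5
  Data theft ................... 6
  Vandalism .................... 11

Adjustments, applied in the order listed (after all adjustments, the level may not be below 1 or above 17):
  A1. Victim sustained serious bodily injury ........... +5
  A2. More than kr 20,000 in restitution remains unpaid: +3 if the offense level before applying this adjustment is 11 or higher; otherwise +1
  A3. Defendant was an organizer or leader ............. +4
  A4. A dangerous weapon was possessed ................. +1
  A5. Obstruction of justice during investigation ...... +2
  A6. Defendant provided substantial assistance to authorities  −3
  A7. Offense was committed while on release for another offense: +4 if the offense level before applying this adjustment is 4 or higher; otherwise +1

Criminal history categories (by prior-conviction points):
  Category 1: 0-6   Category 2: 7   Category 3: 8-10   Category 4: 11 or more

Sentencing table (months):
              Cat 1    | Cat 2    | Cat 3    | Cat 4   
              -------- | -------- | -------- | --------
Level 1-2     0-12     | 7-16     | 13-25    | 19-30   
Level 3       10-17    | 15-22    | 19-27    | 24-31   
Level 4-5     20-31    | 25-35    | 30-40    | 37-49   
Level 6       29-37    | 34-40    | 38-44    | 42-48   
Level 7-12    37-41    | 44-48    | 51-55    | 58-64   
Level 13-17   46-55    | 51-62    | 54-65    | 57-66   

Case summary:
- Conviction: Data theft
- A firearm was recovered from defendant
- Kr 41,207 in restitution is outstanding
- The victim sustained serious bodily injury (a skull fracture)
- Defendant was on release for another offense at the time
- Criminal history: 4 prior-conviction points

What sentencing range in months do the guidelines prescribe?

46-55 months

Base offense level for data theft: 6.
A1 applies: 6 + 5 = 11.
A2 applies (level before this adjustment is 11 ≥ 11, so +3): 11 + 3 = 14.
A3 does not apply.
A4 applies: 14 + 1 = 15.
A7 applies (level before this adjustment is 15 ≥ 4, so +4): 15 + 4 = 19.
Level 19 exceeds the maximum of 17; capped at 17.
Final offense level: 17.
Criminal history: 4 prior points → Category 1 (0-6).
Level 17 falls in the 13-17 band.
Grid: Level 13-17 × Category 1 = 46-55 months.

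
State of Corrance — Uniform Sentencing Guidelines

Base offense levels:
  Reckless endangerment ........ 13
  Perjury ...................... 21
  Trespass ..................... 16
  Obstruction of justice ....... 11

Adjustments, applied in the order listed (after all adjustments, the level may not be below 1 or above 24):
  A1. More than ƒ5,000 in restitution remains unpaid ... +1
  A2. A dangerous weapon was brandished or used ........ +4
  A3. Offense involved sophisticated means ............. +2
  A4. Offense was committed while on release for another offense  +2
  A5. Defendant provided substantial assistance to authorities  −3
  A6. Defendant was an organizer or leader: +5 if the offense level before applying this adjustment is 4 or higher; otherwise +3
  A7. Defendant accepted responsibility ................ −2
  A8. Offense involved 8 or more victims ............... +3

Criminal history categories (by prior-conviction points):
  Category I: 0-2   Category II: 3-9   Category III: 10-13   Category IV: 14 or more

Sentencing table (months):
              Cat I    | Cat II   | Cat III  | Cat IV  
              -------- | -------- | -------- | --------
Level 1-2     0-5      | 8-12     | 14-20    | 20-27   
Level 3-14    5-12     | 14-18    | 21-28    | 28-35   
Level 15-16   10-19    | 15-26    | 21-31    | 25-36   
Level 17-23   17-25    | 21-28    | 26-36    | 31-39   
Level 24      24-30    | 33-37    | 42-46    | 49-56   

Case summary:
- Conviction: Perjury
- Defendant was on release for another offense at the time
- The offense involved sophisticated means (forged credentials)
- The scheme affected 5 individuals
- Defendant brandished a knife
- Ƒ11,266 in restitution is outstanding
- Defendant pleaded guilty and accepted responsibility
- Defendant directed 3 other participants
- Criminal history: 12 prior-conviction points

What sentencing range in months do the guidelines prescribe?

Base offense level for perjury: 21.
A1 applies: 21 + 1 = 22.
A2 applies: 22 + 4 = 26.
A3 applies: 26 + 2 = 28.
A4 applies: 28 + 2 = 30.
A5 does not apply.
A6 applies (level before this adjustment is 30 ≥ 4, so +5): 30 + 5 = 35.
A7 applies: 35 − 2 = 33.
A8 does not apply.
Level 33 exceeds the maximum of 24; capped at 24.
Final offense level: 24.
Criminal history: 12 prior points → Category III (10-13).
Level 24 falls in the 24 band.
Grid: Level 24 × Category III = 42-46 months.

42-46 months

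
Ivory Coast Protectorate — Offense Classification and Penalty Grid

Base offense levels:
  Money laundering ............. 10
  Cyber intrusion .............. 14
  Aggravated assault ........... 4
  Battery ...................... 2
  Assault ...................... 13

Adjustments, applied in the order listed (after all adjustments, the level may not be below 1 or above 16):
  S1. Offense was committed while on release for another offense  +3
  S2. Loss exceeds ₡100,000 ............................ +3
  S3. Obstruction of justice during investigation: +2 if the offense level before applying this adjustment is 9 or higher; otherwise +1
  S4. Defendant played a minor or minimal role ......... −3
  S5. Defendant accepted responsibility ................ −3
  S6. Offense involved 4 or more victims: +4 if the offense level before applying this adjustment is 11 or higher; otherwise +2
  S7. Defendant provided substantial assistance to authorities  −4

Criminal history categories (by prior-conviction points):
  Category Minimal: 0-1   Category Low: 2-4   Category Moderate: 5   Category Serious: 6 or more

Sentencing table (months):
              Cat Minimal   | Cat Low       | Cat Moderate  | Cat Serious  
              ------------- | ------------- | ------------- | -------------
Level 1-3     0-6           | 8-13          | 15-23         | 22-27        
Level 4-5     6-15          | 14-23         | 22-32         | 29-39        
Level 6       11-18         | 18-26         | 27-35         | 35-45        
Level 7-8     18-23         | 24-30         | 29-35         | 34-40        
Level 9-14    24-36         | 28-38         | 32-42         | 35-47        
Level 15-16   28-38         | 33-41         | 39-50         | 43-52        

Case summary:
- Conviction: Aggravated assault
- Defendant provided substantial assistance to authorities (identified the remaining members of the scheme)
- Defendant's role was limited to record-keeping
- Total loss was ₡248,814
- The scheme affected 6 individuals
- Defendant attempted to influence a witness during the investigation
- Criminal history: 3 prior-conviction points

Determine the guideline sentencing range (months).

8-13 months

Base offense level for aggravated assault: 4.
S1 does not apply.
S2 applies: 4 + 3 = 7.
S3 applies (level before this adjustment is 7 < 9, so +1): 7 + 1 = 8.
S4 applies: 8 − 3 = 5.
S5 does not apply.
S6 applies (level before this adjustment is 5 < 11, so +2): 5 + 2 = 7.
S7 applies: 7 − 4 = 3.
Final offense level: 3.
Criminal history: 3 prior points → Category Low (2-4).
Level 3 falls in the 1-3 band.
Grid: Level 1-3 × Category Low = 8-13 months.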